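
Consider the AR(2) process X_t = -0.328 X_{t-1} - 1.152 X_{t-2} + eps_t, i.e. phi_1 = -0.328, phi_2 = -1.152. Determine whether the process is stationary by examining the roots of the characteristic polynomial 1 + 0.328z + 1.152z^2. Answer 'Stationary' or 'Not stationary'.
\text{Not stationary}

The AR(p) characteristic polynomial is P(z) = 1 + 0.328z + 1.152z^2.
Stationarity requires all roots to lie outside the unit circle, i.e. |z| > 1 for every root.
Set 1 + (0.328) z + (1.152) z^2 = 0, i.e. a z^2 + b z + c = 0 with a = 1.152, b = 0.328, c = 1.
Discriminant D = b^2 - 4ac = (0.328)^2 - 4*(1.152)*1 = 0.107584 - (4.608) = -4.500416.
D < 0, so the roots are the complex-conjugate pair z = (-b +/- i sqrt(-D)) / (2a) = -0.1424 +/- 0.9208i.
For a conjugate pair |z|^2 = z * conj(z) = (product of roots) = c/a = 1/(1.152) = 0.868056, so |z| = sqrt(0.868056) = 0.9317 for both roots.
Moduli of all roots: 0.9317, 0.9317.
All moduli strictly greater than 1? No.
Verdict: Not stationary.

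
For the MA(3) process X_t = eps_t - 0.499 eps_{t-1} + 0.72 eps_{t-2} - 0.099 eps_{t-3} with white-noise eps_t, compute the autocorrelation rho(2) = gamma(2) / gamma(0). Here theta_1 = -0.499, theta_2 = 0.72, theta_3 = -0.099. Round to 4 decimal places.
\rho(2) = 0.4329

For an MA(q) process with theta_0 = 1, the autocovariance is
  gamma(k) = sigma^2 * sum_{i=0..q-k} theta_i * theta_{i+k},
and rho(k) = gamma(k) / gamma(0). Sigma^2 cancels.
  numerator   = (1)*(0.72) + (-0.499)*(-0.099) = 0.769401.
  denominator = (1)^2 + (-0.499)^2 + (0.72)^2 + (-0.099)^2 = 1.777202.
  rho(2) = 0.769401 / 1.777202 = 0.4329.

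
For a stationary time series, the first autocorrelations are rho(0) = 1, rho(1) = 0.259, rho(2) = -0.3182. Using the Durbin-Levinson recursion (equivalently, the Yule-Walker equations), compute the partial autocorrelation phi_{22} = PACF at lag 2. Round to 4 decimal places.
\phi_{22} = -0.4130

The PACF at lag k is phi_{kk}, the last component of the solution
to the Yule-Walker system G_k phi = r_k where
  (G_k)_{ij} = rho(|i - j|), (r_k)_i = rho(i), i,j = 1..k.
Equivalently, Durbin-Levinson gives phi_{kk} iteratively:
  phi_{11} = rho(1)
  phi_{kk} = [rho(k) - sum_{j=1..k-1} phi_{k-1,j} rho(k-j)]
            / [1 - sum_{j=1..k-1} phi_{k-1,j} rho(j)],
  phi_{k,j} = phi_{k-1,j} - phi_{kk} phi_{k-1,k-j},  j = 1..k-1.
Step k = 1:
  phi_11 = rho(1) = 0.259.
Step k = 2:
  phi_22 = [rho(2) - phi_11 rho(1)] / [1 - phi_11 rho(1)] = [-0.3182 - (0.259)(0.259)] / [1 - (0.259)(0.259)]
         = -0.385281 / 0.932919 = -0.413.
Therefore phi_{22} = -0.4130.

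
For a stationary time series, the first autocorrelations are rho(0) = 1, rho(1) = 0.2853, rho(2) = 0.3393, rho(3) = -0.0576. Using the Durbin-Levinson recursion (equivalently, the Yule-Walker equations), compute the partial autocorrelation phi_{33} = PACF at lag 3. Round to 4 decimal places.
\phi_{33} = -0.2450

The PACF at lag k is phi_{kk}, the last component of the solution
to the Yule-Walker system G_k phi = r_k where
  (G_k)_{ij} = rho(|i - j|), (r_k)_i = rho(i), i,j = 1..k.
Equivalently, Durbin-Levinson gives phi_{kk} iteratively:
  phi_{11} = rho(1)
  phi_{kk} = [rho(k) - sum_{j=1..k-1} phi_{k-1,j} rho(k-j)]
            / [1 - sum_{j=1..k-1} phi_{k-1,j} rho(j)],
  phi_{k,j} = phi_{k-1,j} - phi_{kk} phi_{k-1,k-j},  j = 1..k-1.
Step k = 1:
  phi_11 = rho(1) = 0.2853.
Step k = 2:
  phi_22 = [rho(2) - phi_11 rho(1)] / [1 - phi_11 rho(1)] = [0.3393 - (0.2853)(0.2853)] / [1 - (0.2853)(0.2853)]
         = 0.25790391 / 0.91860391 = 0.280756.
  Update: phi_21 = phi_11 - phi_22 phi_11 = 0.2853 - (0.280756)(0.2853) = 0.2052.
Step k = 3:
  phi_33 = [rho(3) - phi_21 rho(2) - phi_22 rho(1)] / [1 - phi_21 rho(1) - phi_22 rho(2)]
    numerator   = -0.0576 - (0.2052)(0.3393) - (0.280756)(0.2853) = -0.20732423
    denominator = 1 - (0.2052)(0.2853) - (0.280756)(0.3393) = 0.84619574
  phi_33 = -0.20732423 / 0.84619574 = -0.245.
Therefore phi_{33} = -0.2450.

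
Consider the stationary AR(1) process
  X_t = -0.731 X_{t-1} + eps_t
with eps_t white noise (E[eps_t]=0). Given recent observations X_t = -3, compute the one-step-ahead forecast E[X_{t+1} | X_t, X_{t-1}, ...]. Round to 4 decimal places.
E[X_{t+1} \mid \mathcal F_t] = 2.1930

For an AR(p) model X_t = c + sum_i phi_i X_{t-i} + eps_t, the
one-step-ahead conditional mean is
  E[X_{t+1} | X_t, ...] = c + sum_i phi_i X_{t+1-i}.
Substitute known values:
  E[X_{t+1} | ...] = (-0.731) * (-3)
                   = 2.1930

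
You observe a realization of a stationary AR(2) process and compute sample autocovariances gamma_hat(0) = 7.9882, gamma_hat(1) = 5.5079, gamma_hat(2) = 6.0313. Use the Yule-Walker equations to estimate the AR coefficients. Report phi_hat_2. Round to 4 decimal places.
\hat\phi_{2} = 0.5330

The Yule-Walker equations for an AR(p) process read, in matrix form,
  Gamma_p phi = r_p,   with   (Gamma_p)_{ij} = gamma(|i - j|),
                       (r_p)_i = gamma(i),   i,j = 1..p.
Substitute the sample gammas (Toeplitz matrix and right-hand side of size 2):
  Gamma_p = [[7.9882, 5.5079], [5.5079, 7.9882]]
  r_p     = [5.5079, 6.0313]
Written out:
  7.9882 phi_1 + 5.5079 phi_2 = 5.5079
  5.5079 phi_1 + 7.9882 phi_2 = 6.0313
Solve by Cramer's rule:
  det = gamma(0)^2 - gamma(1)^2 = (7.9882)^2 - (5.5079)^2 = 63.81133924 - 30.33696241 = 33.47437683
  phi_hat_1 = [gamma(1) gamma(0) - gamma(1) gamma(2)] / det = [(5.5079)(7.9882) - (5.5079)(6.0313)] / 33.47437683 = 10.77840951 / 33.47437683 = 0.322
  phi_hat_2 = [gamma(0) gamma(2) - gamma(1)^2] / det = [(7.9882)(6.0313) - (5.5079)^2] / 33.47437683 = 17.84226825 / 33.47437683 = 0.533
So phi_hat = [0.3220, 0.5330].
Therefore phi_hat_2 = 0.5330.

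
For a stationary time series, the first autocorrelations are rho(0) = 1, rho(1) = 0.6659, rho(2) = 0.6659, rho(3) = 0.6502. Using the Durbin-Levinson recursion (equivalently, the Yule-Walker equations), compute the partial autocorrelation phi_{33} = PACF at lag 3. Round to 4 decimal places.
\phi_{33} = 0.2520

The PACF at lag k is phi_{kk}, the last component of the solution
to the Yule-Walker system G_k phi = r_k where
  (G_k)_{ij} = rho(|i - j|), (r_k)_i = rho(i), i,j = 1..k.
Equivalently, Durbin-Levinson gives phi_{kk} iteratively:
  phi_{11} = rho(1)
  phi_{kk} = [rho(k) - sum_{j=1..k-1} phi_{k-1,j} rho(k-j)]
            / [1 - sum_{j=1..k-1} phi_{k-1,j} rho(j)],
  phi_{k,j} = phi_{k-1,j} - phi_{kk} phi_{k-1,k-j},  j = 1..k-1.
Step k = 1:
  phi_11 = rho(1) = 0.6659.
Step k = 2:
  phi_22 = [rho(2) - phi_11 rho(1)] / [1 - phi_11 rho(1)] = [0.6659 - (0.6659)(0.6659)] / [1 - (0.6659)(0.6659)]
         = 0.22247719 / 0.55657719 = 0.399724.
  Update: phi_21 = phi_11 - phi_22 phi_11 = 0.6659 - (0.399724)(0.6659) = 0.399724.
Step k = 3:
  phi_33 = [rho(3) - phi_21 rho(2) - phi_22 rho(1)] / [1 - phi_21 rho(1) - phi_22 rho(2)]
    numerator   = 0.6502 - (0.399724)(0.6659) - (0.399724)(0.6659) = 0.11784775
    denominator = 1 - (0.399724)(0.6659) - (0.399724)(0.6659) = 0.46764775
  phi_33 = 0.11784775 / 0.46764775 = 0.252.
Therefore phi_{33} = 0.2520.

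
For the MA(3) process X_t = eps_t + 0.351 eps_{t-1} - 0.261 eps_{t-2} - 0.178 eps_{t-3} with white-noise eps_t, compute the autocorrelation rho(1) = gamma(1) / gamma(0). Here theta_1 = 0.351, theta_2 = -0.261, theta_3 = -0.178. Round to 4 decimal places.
\rho(1) = 0.2501

For an MA(q) process with theta_0 = 1, the autocovariance is
  gamma(k) = sigma^2 * sum_{i=0..q-k} theta_i * theta_{i+k},
and rho(k) = gamma(k) / gamma(0). Sigma^2 cancels.
  numerator   = (1)*(0.351) + (0.351)*(-0.261) + (-0.261)*(-0.178) = 0.305847.
  denominator = (1)^2 + (0.351)^2 + (-0.261)^2 + (-0.178)^2 = 1.223006.
  rho(1) = 0.305847 / 1.223006 = 0.2501.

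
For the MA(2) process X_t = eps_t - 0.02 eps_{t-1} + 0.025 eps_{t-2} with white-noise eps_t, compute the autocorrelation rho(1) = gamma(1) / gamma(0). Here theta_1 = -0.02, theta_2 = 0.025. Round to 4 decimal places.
\rho(1) = -0.0205

For an MA(q) process with theta_0 = 1, the autocovariance is
  gamma(k) = sigma^2 * sum_{i=0..q-k} theta_i * theta_{i+k},
and rho(k) = gamma(k) / gamma(0). Sigma^2 cancels.
  numerator   = (1)*(-0.02) + (-0.02)*(0.025) = -0.0205.
  denominator = (1)^2 + (-0.02)^2 + (0.025)^2 = 1.001025.
  rho(1) = -0.0205 / 1.001025 = -0.0205.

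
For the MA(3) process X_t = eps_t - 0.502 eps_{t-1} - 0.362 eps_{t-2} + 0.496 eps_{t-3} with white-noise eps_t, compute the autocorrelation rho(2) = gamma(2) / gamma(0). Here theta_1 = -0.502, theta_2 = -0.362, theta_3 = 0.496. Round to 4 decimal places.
\rho(2) = -0.3751

For an MA(q) process with theta_0 = 1, the autocovariance is
  gamma(k) = sigma^2 * sum_{i=0..q-k} theta_i * theta_{i+k},
and rho(k) = gamma(k) / gamma(0). Sigma^2 cancels.
  numerator   = (1)*(-0.362) + (-0.502)*(0.496) = -0.610992.
  denominator = (1)^2 + (-0.502)^2 + (-0.362)^2 + (0.496)^2 = 1.629064.
  rho(2) = -0.610992 / 1.629064 = -0.3751.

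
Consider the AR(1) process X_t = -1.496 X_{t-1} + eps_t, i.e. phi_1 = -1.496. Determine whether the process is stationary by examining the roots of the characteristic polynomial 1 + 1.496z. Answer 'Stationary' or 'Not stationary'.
\text{Not stationary}

The AR(p) characteristic polynomial is P(z) = 1 + 1.496z.
Stationarity requires all roots to lie outside the unit circle, i.e. |z| > 1 for every root.
This is linear in z: 1 + (1.496) z = 0  =>  z = -1/(1.496) = -0.668449,  |z| = 0.668449.
Moduli of all roots: 0.6684.
All moduli strictly greater than 1? No.
Verdict: Not stationary.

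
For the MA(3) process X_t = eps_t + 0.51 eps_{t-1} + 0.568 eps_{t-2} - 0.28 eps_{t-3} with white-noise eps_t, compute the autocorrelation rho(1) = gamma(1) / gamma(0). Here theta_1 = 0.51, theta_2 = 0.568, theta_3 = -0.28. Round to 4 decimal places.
\rho(1) = 0.3857

For an MA(q) process with theta_0 = 1, the autocovariance is
  gamma(k) = sigma^2 * sum_{i=0..q-k} theta_i * theta_{i+k},
and rho(k) = gamma(k) / gamma(0). Sigma^2 cancels.
  numerator   = (1)*(0.51) + (0.51)*(0.568) + (0.568)*(-0.28) = 0.64064.
  denominator = (1)^2 + (0.51)^2 + (0.568)^2 + (-0.28)^2 = 1.661124.
  rho(1) = 0.64064 / 1.661124 = 0.3857.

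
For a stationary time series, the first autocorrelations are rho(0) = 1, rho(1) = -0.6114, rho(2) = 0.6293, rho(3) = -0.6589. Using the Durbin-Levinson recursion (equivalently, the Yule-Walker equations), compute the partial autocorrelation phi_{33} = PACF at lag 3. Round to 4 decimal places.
\phi_{33} = -0.3481

The PACF at lag k is phi_{kk}, the last component of the solution
to the Yule-Walker system G_k phi = r_k where
  (G_k)_{ij} = rho(|i - j|), (r_k)_i = rho(i), i,j = 1..k.
Equivalently, Durbin-Levinson gives phi_{kk} iteratively:
  phi_{11} = rho(1)
  phi_{kk} = [rho(k) - sum_{j=1..k-1} phi_{k-1,j} rho(k-j)]
            / [1 - sum_{j=1..k-1} phi_{k-1,j} rho(j)],
  phi_{k,j} = phi_{k-1,j} - phi_{kk} phi_{k-1,k-j},  j = 1..k-1.
Step k = 1:
  phi_11 = rho(1) = -0.6114.
Step k = 2:
  phi_22 = [rho(2) - phi_11 rho(1)] / [1 - phi_11 rho(1)] = [0.6293 - (-0.6114)(-0.6114)] / [1 - (-0.6114)(-0.6114)]
         = 0.25549004 / 0.62619004 = 0.408007.
  Update: phi_21 = phi_11 - phi_22 phi_11 = -0.6114 - (0.408007)(-0.6114) = -0.361944.
Step k = 3:
  phi_33 = [rho(3) - phi_21 rho(2) - phi_22 rho(1)] / [1 - phi_21 rho(1) - phi_22 rho(2)]
    numerator   = -0.6589 - (-0.361944)(0.6293) - (0.408007)(-0.6114) = -0.18167279
    denominator = 1 - (-0.361944)(-0.6114) - (0.408007)(0.6293) = 0.52194827
  phi_33 = -0.18167279 / 0.52194827 = -0.3481.
Therefore phi_{33} = -0.3481.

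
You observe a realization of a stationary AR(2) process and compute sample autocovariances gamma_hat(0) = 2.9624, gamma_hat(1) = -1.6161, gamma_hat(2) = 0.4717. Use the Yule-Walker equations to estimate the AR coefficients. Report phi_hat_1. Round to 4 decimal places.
\hat\phi_{1} = -0.6530

The Yule-Walker equations for an AR(p) process read, in matrix form,
  Gamma_p phi = r_p,   with   (Gamma_p)_{ij} = gamma(|i - j|),
                       (r_p)_i = gamma(i),   i,j = 1..p.
Substitute the sample gammas (Toeplitz matrix and right-hand side of size 2):
  Gamma_p = [[2.9624, -1.6161], [-1.6161, 2.9624]]
  r_p     = [-1.6161, 0.4717]
Written out:
  2.9624 phi_1 - 1.6161 phi_2 = -1.6161
  -1.6161 phi_1 + 2.9624 phi_2 = 0.4717
Solve by Cramer's rule:
  det = gamma(0)^2 - gamma(1)^2 = (2.9624)^2 - (-1.6161)^2 = 8.77581376 - 2.61177921 = 6.16403455
  phi_hat_1 = [gamma(1) gamma(0) - gamma(1) gamma(2)] / det = [(-1.6161)(2.9624) - (-1.6161)(0.4717)] / 6.16403455 = -4.02522027 / 6.16403455 = -0.653
  phi_hat_2 = [gamma(0) gamma(2) - gamma(1)^2] / det = [(2.9624)(0.4717) - (-1.6161)^2] / 6.16403455 = -1.21441513 / 6.16403455 = -0.197
So phi_hat = [-0.6530, -0.1970].
Therefore phi_hat_1 = -0.6530.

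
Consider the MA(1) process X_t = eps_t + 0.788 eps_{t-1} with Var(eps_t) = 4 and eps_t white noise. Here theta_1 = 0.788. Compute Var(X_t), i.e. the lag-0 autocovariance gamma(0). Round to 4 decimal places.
\gamma(0) = 6.4838

For an MA(q) process X_t = eps_t + sum_i theta_i eps_{t-i} with
Var(eps_t) = sigma^2, the variance is
  gamma(0) = sigma^2 * (1 + sum_i theta_i^2).
  sum_i theta_i^2 = (0.788)^2 = 0.620944.
  gamma(0) = 4 * (1 + 0.620944) = 4 * 1.620944 = 6.483776, which rounds to 6.4838.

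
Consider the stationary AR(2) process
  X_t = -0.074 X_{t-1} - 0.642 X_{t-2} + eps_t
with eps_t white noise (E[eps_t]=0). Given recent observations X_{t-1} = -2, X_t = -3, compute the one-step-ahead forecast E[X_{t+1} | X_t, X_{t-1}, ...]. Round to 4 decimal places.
E[X_{t+1} \mid \mathcal F_t] = 1.5060

For an AR(p) model X_t = c + sum_i phi_i X_{t-i} + eps_t, the
one-step-ahead conditional mean is
  E[X_{t+1} | X_t, ...] = c + sum_i phi_i X_{t+1-i}.
Substitute known values:
  E[X_{t+1} | ...] = (-0.074) * (-3) + (-0.642) * (-2)
                   = 1.5060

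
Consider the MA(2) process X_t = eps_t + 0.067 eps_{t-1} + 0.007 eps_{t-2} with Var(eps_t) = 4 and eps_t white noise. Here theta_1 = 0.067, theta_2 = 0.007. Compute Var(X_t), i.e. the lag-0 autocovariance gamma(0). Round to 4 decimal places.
\gamma(0) = 4.0182

For an MA(q) process X_t = eps_t + sum_i theta_i eps_{t-i} with
Var(eps_t) = sigma^2, the variance is
  gamma(0) = sigma^2 * (1 + sum_i theta_i^2).
  sum_i theta_i^2 = (0.067)^2 + (0.007)^2 = 0.004489 + 0.000049 = 0.004538.
  gamma(0) = 4 * (1 + 0.004538) = 4 * 1.004538 = 4.018152, which rounds to 4.0182.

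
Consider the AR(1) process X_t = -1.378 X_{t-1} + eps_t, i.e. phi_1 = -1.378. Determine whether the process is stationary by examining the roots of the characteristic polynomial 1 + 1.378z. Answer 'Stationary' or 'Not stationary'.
\text{Not stationary}

The AR(p) characteristic polynomial is P(z) = 1 + 1.378z.
Stationarity requires all roots to lie outside the unit circle, i.e. |z| > 1 for every root.
This is linear in z: 1 + (1.378) z = 0  =>  z = -1/(1.378) = -0.725689,  |z| = 0.725689.
Moduli of all roots: 0.7257.
All moduli strictly greater than 1? No.
Verdict: Not stationary.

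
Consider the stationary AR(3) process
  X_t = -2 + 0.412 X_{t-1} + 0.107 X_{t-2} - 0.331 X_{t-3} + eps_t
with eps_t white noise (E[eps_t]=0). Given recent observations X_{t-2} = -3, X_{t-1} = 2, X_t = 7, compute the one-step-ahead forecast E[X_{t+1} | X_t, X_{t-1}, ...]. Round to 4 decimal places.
E[X_{t+1} \mid \mathcal F_t] = 2.0910

For an AR(p) model X_t = c + sum_i phi_i X_{t-i} + eps_t, the
one-step-ahead conditional mean is
  E[X_{t+1} | X_t, ...] = c + sum_i phi_i X_{t+1-i}.
Substitute known values:
  E[X_{t+1} | ...] = -2 + (0.412) * (7) + (0.107) * (2) + (-0.331) * (-3)
                   = 2.0910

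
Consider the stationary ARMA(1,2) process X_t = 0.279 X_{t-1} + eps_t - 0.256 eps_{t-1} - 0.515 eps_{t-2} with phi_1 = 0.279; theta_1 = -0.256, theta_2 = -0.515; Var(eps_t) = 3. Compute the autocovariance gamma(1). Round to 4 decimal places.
\gamma(1) = 0.2687

Multiply the model equation by X_{t-k} and take expectations. With theta_0 = psi_0 = 1 and psi_j the MA(infinity) weights, this gives
  gamma(k) - sum_i phi_i gamma(k-i) = c_k,
  c_k = sigma^2 * sum_{j=k..q} theta_j psi_{j-k}   (c_k = 0 for k > q),
using gamma(-m) = gamma(m).
psi-weights needed (psi_j = theta_j + sum_i phi_i psi_{j-i}):
  psi_1 = theta_1 + phi_1 = -0.256 + (0.279) = 0.023
  psi_2 = theta_2 + phi_1 psi_1 = -0.515 + (0.279)(0.023) = -0.508583
Right-hand sides:
  c_0 = sigma^2 (1 + theta_1 psi_1 + theta_2 psi_2) = 3 * (1 + (-0.256)(0.023) + (-0.515)(-0.508583)) = 3 * 1.256032 = 3.768097
  c_1 = sigma^2 (theta_1 + theta_2 psi_1) = 3 * (-0.256 + (-0.515)(0.023)) = -0.803535
  c_2 = sigma^2 theta_2 = 3 * (-0.515) = -1.545
Equations for k = 0 and k = 1 (AR order 1):
  gamma(0) = phi_1 gamma(1) + c_0
  gamma(1) = phi_1 gamma(0) + c_1
Substituting the second into the first: gamma(0) (1 - phi_1^2) = c_0 + phi_1 c_1, so
  gamma(0) = (c_0 + phi_1 c_1) / (1 - phi_1^2) = (3.768097 + (0.279)(-0.803535)) / (1 - (0.279)^2) = 3.54391 / 0.922159 = 3.843058.
  gamma(1) = phi_1 gamma(0) + c_1 = (0.279)(3.843058) + (-0.803535) = 0.268678.
Therefore gamma(1) = 0.2687 (to 4 decimal places).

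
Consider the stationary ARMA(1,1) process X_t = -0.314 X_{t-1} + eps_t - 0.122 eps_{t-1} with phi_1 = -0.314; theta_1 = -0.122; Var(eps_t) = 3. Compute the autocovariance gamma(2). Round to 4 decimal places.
\gamma(2) = 0.4731

Multiply the model equation by X_{t-k} and take expectations. With theta_0 = psi_0 = 1 and psi_j the MA(infinity) weights, this gives
  gamma(k) - sum_i phi_i gamma(k-i) = c_k,
  c_k = sigma^2 * sum_{j=k..q} theta_j psi_{j-k}   (c_k = 0 for k > q),
using gamma(-m) = gamma(m).
psi-weights needed (psi_j = theta_j + sum_i phi_i psi_{j-i}):
  psi_1 = theta_1 + phi_1 = -0.122 + (-0.314) = -0.436
Right-hand sides:
  c_0 = sigma^2 (1 + theta_1 psi_1) = 3 * (1 + (-0.122)(-0.436)) = 3 * 1.053192 = 3.159576
  c_1 = sigma^2 theta_1 = 3 * (-0.122) = -0.366
  c_2 = 0
Equations for k = 0 and k = 1 (AR order 1):
  gamma(0) = phi_1 gamma(1) + c_0
  gamma(1) = phi_1 gamma(0) + c_1
Substituting the second into the first: gamma(0) (1 - phi_1^2) = c_0 + phi_1 c_1, so
  gamma(0) = (c_0 + phi_1 c_1) / (1 - phi_1^2) = (3.159576 + (-0.314)(-0.366)) / (1 - (-0.314)^2) = 3.2745 / 0.901404 = 3.632666.
  gamma(1) = phi_1 gamma(0) + c_1 = (-0.314)(3.632666) + (-0.366) = -1.506657.
For k = 2 (> q): gamma(2) = phi_1 gamma(1) = (-0.314)(-1.506657) = 0.47309.
Therefore gamma(2) = 0.4731 (to 4 decimal places).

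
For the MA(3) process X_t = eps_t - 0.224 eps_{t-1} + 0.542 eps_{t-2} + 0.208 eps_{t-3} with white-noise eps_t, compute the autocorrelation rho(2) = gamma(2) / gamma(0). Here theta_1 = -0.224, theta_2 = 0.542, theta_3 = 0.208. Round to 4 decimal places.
\rho(2) = 0.3571

For an MA(q) process with theta_0 = 1, the autocovariance is
  gamma(k) = sigma^2 * sum_{i=0..q-k} theta_i * theta_{i+k},
and rho(k) = gamma(k) / gamma(0). Sigma^2 cancels.
  numerator   = (1)*(0.542) + (-0.224)*(0.208) = 0.495408.
  denominator = (1)^2 + (-0.224)^2 + (0.542)^2 + (0.208)^2 = 1.387204.
  rho(2) = 0.495408 / 1.387204 = 0.3571.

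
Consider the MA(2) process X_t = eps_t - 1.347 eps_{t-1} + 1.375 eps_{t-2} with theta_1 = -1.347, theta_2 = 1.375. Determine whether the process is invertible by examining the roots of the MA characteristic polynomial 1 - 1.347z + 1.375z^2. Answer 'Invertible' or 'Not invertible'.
\text{Not invertible}

The MA(q) characteristic polynomial is P(z) = 1 - 1.347z + 1.375z^2.
Invertibility requires all roots to lie outside the unit circle, i.e. |z| > 1 for every root.
Set 1 + (-1.347) z + (1.375) z^2 = 0, i.e. a z^2 + b z + c = 0 with a = 1.375, b = -1.347, c = 1.
Discriminant D = b^2 - 4ac = (-1.347)^2 - 4*(1.375)*1 = 1.814409 - (5.5) = -3.685591.
D < 0, so the roots are the complex-conjugate pair z = (-b +/- i sqrt(-D)) / (2a) = 0.4898 +/- 0.6981i.
For a conjugate pair |z|^2 = z * conj(z) = (product of roots) = c/a = 1/(1.375) = 0.727273, so |z| = sqrt(0.727273) = 0.8528 for both roots.
Moduli of all roots: 0.8528, 0.8528.
All moduli strictly greater than 1? No.
Verdict: Not invertible.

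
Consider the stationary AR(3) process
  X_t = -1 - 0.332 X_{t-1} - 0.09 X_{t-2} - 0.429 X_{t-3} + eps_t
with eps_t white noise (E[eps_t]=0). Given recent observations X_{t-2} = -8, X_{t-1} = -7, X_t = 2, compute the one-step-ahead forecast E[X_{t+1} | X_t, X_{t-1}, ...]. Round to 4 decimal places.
E[X_{t+1} \mid \mathcal F_t] = 2.3980

For an AR(p) model X_t = c + sum_i phi_i X_{t-i} + eps_t, the
one-step-ahead conditional mean is
  E[X_{t+1} | X_t, ...] = c + sum_i phi_i X_{t+1-i}.
Substitute known values:
  E[X_{t+1} | ...] = -1 + (-0.332) * (2) + (-0.09) * (-7) + (-0.429) * (-8)
                   = 2.3980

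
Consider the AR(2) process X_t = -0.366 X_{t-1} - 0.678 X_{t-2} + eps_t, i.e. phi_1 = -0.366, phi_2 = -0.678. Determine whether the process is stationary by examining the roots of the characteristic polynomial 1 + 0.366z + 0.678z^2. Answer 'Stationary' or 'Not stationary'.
\text{Stationary}

The AR(p) characteristic polynomial is P(z) = 1 + 0.366z + 0.678z^2.
Stationarity requires all roots to lie outside the unit circle, i.e. |z| > 1 for every root.
Set 1 + (0.366) z + (0.678) z^2 = 0, i.e. a z^2 + b z + c = 0 with a = 0.678, b = 0.366, c = 1.
Discriminant D = b^2 - 4ac = (0.366)^2 - 4*(0.678)*1 = 0.133956 - (2.712) = -2.578044.
D < 0, so the roots are the complex-conjugate pair z = (-b +/- i sqrt(-D)) / (2a) = -0.2699 +/- 1.1841i.
For a conjugate pair |z|^2 = z * conj(z) = (product of roots) = c/a = 1/(0.678) = 1.474926, so |z| = sqrt(1.474926) = 1.2145 for both roots.
Moduli of all roots: 1.2145, 1.2145.
All moduli strictly greater than 1? Yes.
Verdict: Stationary.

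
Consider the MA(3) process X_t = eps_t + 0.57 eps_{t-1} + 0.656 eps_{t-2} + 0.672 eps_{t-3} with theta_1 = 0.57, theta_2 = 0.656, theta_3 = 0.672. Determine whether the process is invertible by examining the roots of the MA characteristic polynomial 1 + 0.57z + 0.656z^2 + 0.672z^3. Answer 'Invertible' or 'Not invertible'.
\text{Invertible}

The MA(q) characteristic polynomial is P(z) = 1 + 0.57z + 0.656z^2 + 0.672z^3.
Invertibility requires all roots to lie outside the unit circle, i.e. |z| > 1 for every root.
Degree 3: look for a simple real root z0 first, then factor out (1 - z/z0) and solve the remaining quadratic.
Testing z0 = -1.25: P(-1.25) = 1 + (0.57)(-1.25) + (0.656)(-1.25)^2 + (0.672)(-1.25)^3
  = 1 + (-0.7125) + (1.025) + (-1.3125) = 0.  So z_0 = -1.25 is a root, |z_0| = 1.25.
Divide out the factor (1 + 0.8 z) = (1 - z/z0) (since 1/z0 = -0.8):
  P(z) = (1 + 0.8 z)(1 + (-0.23) z + (0.84) z^2)
  [check: z-coef -0.23 - (-0.8) = 0.57; z^2-coef 0.84 - (-0.8)(-0.23) = 0.656; z^3-coef -(-0.8)(0.84) = 0.672.]
Remaining roots from the quadratic factor 1 + (-0.23) z + (0.84) z^2:
  Set 1 + (-0.23) z + (0.84) z^2 = 0, i.e. a z^2 + b z + c = 0 with a = 0.84, b = -0.23, c = 1.
  Discriminant D = b^2 - 4ac = (-0.23)^2 - 4*(0.84)*1 = 0.0529 - (3.36) = -3.3071.
  D < 0, so the roots are the complex-conjugate pair z = (-b +/- i sqrt(-D)) / (2a) = 0.1369 +/- 1.0825i.
  For a conjugate pair |z|^2 = z * conj(z) = (product of roots) = c/a = 1/(0.84) = 1.190476, so |z| = sqrt(1.190476) = 1.0911 for both roots.
Moduli of all roots: 1.2500, 1.0911, 1.0911.
All moduli strictly greater than 1? Yes.
Verdict: Invertible.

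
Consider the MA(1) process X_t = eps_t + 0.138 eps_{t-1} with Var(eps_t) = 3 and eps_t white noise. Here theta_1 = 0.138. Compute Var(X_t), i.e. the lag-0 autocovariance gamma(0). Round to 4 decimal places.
\gamma(0) = 3.0571

For an MA(q) process X_t = eps_t + sum_i theta_i eps_{t-i} with
Var(eps_t) = sigma^2, the variance is
  gamma(0) = sigma^2 * (1 + sum_i theta_i^2).
  sum_i theta_i^2 = (0.138)^2 = 0.019044.
  gamma(0) = 3 * (1 + 0.019044) = 3 * 1.019044 = 3.057132, which rounds to 3.0571.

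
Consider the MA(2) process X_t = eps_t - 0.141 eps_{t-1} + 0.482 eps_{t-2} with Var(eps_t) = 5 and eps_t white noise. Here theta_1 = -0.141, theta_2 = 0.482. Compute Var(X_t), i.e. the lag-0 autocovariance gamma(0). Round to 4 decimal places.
\gamma(0) = 6.2610

For an MA(q) process X_t = eps_t + sum_i theta_i eps_{t-i} with
Var(eps_t) = sigma^2, the variance is
  gamma(0) = sigma^2 * (1 + sum_i theta_i^2).
  sum_i theta_i^2 = (-0.141)^2 + (0.482)^2 = 0.019881 + 0.232324 = 0.252205.
  gamma(0) = 5 * (1 + 0.252205) = 5 * 1.252205 = 6.261025, which rounds to 6.2610.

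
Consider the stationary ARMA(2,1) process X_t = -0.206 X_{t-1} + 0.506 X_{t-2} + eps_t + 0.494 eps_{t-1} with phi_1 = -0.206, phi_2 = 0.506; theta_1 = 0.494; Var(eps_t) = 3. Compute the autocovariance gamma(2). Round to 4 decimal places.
\gamma(2) = 1.7859

Multiply the model equation by X_{t-k} and take expectations. With theta_0 = psi_0 = 1 and psi_j the MA(infinity) weights, this gives
  gamma(k) - sum_i phi_i gamma(k-i) = c_k,
  c_k = sigma^2 * sum_{j=k..q} theta_j psi_{j-k}   (c_k = 0 for k > q),
using gamma(-m) = gamma(m).
psi-weights needed (psi_j = theta_j + sum_i phi_i psi_{j-i}):
  psi_1 = theta_1 + phi_1 = 0.494 + (-0.206) = 0.288
Right-hand sides:
  c_0 = sigma^2 (1 + theta_1 psi_1) = 3 * (1 + (0.494)(0.288)) = 3 * 1.142272 = 3.426816
  c_1 = sigma^2 theta_1 = 3 * (0.494) = 1.482
  c_2 = 0
Equations for k = 0, 1, 2 (AR order 2, c_2 = 0):
  (E0) gamma(0) = phi_1 gamma(1) + phi_2 gamma(2) + c_0
  (E1) gamma(1) = phi_1 gamma(0) + phi_2 gamma(1) + c_1
  (E2) gamma(2) = phi_1 gamma(1) + phi_2 gamma(0)
From (E1): gamma(1) = A gamma(0) + B with
  A = phi_1 / (1 - phi_2) = -0.206 / 0.494 = -0.417004,   B = c_1 / (1 - phi_2) = 1.482 / 0.494 = 3.
Insert (E2) into (E0): gamma(0) (1 - phi_2^2) = phi_1 (1 + phi_2) gamma(1) + c_0.
  phi_1 (1 + phi_2) = (-0.206)(1.506) = -0.310236,   1 - phi_2^2 = 0.743964.
Replace gamma(1) by A gamma(0) + B and collect gamma(0):
  gamma(0) [0.743964 - (-0.310236)(-0.417004)] = (-0.310236)(3) + 3.426816
  gamma(0) * 0.614594 = 2.496108
  gamma(0) = 2.496108 / 0.614594 = 4.061391.
  gamma(1) = A gamma(0) + B = (-0.417004)(4.061391) + (3) = 1.306383.
  gamma(2) = phi_1 gamma(1) + phi_2 gamma(0) = (-0.206)(1.306383) + (0.506)(4.061391) = 1.785949.
Therefore gamma(2) = 1.7859 (to 4 decimal places).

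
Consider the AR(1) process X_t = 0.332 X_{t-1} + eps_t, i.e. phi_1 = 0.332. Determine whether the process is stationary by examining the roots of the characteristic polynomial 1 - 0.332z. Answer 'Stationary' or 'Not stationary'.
\text{Stationary}

The AR(p) characteristic polynomial is P(z) = 1 - 0.332z.
Stationarity requires all roots to lie outside the unit circle, i.e. |z| > 1 for every root.
This is linear in z: 1 + (-0.332) z = 0  =>  z = -1/(-0.332) = 3.012048,  |z| = 3.012048.
Moduli of all roots: 3.0120.
All moduli strictly greater than 1? Yes.
Verdict: Stationary.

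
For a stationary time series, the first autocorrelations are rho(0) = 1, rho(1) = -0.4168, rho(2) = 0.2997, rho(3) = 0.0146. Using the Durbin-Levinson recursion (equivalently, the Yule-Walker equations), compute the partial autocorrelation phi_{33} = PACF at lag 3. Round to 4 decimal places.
\phi_{33} = 0.2280

The PACF at lag k is phi_{kk}, the last component of the solution
to the Yule-Walker system G_k phi = r_k where
  (G_k)_{ij} = rho(|i - j|), (r_k)_i = rho(i), i,j = 1..k.
Equivalently, Durbin-Levinson gives phi_{kk} iteratively:
  phi_{11} = rho(1)
  phi_{kk} = [rho(k) - sum_{j=1..k-1} phi_{k-1,j} rho(k-j)]
            / [1 - sum_{j=1..k-1} phi_{k-1,j} rho(j)],
  phi_{k,j} = phi_{k-1,j} - phi_{kk} phi_{k-1,k-j},  j = 1..k-1.
Step k = 1:
  phi_11 = rho(1) = -0.4168.
Step k = 2:
  phi_22 = [rho(2) - phi_11 rho(1)] / [1 - phi_11 rho(1)] = [0.2997 - (-0.4168)(-0.4168)] / [1 - (-0.4168)(-0.4168)]
         = 0.12597776 / 0.82627776 = 0.152464.
  Update: phi_21 = phi_11 - phi_22 phi_11 = -0.4168 - (0.152464)(-0.4168) = -0.353253.
Step k = 3:
  phi_33 = [rho(3) - phi_21 rho(2) - phi_22 rho(1)] / [1 - phi_21 rho(1) - phi_22 rho(2)]
    numerator   = 0.0146 - (-0.353253)(0.2997) - (0.152464)(-0.4168) = 0.18401697
    denominator = 1 - (-0.353253)(-0.4168) - (0.152464)(0.2997) = 0.80707066
  phi_33 = 0.18401697 / 0.80707066 = 0.228.
Therefore phi_{33} = 0.2280.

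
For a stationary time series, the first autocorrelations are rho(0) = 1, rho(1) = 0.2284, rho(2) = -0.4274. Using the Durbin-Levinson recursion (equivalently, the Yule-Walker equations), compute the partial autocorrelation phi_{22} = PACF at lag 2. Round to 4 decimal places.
\phi_{22} = -0.5060

The PACF at lag k is phi_{kk}, the last component of the solution
to the Yule-Walker system G_k phi = r_k where
  (G_k)_{ij} = rho(|i - j|), (r_k)_i = rho(i), i,j = 1..k.
Equivalently, Durbin-Levinson gives phi_{kk} iteratively:
  phi_{11} = rho(1)
  phi_{kk} = [rho(k) - sum_{j=1..k-1} phi_{k-1,j} rho(k-j)]
            / [1 - sum_{j=1..k-1} phi_{k-1,j} rho(j)],
  phi_{k,j} = phi_{k-1,j} - phi_{kk} phi_{k-1,k-j},  j = 1..k-1.
Step k = 1:
  phi_11 = rho(1) = 0.2284.
Step k = 2:
  phi_22 = [rho(2) - phi_11 rho(1)] / [1 - phi_11 rho(1)] = [-0.4274 - (0.2284)(0.2284)] / [1 - (0.2284)(0.2284)]
         = -0.47956656 / 0.94783344 = -0.506.
Therefore phi_{22} = -0.5060.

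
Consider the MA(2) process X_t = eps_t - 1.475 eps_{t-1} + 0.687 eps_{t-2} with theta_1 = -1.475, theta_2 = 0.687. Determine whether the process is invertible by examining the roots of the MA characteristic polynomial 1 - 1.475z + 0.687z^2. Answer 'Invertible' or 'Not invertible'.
\text{Invertible}

The MA(q) characteristic polynomial is P(z) = 1 - 1.475z + 0.687z^2.
Invertibility requires all roots to lie outside the unit circle, i.e. |z| > 1 for every root.
Set 1 + (-1.475) z + (0.687) z^2 = 0, i.e. a z^2 + b z + c = 0 with a = 0.687, b = -1.475, c = 1.
Discriminant D = b^2 - 4ac = (-1.475)^2 - 4*(0.687)*1 = 2.175625 - (2.748) = -0.572375.
D < 0, so the roots are the complex-conjugate pair z = (-b +/- i sqrt(-D)) / (2a) = 1.0735 +/- 0.5506i.
For a conjugate pair |z|^2 = z * conj(z) = (product of roots) = c/a = 1/(0.687) = 1.455604, so |z| = sqrt(1.455604) = 1.2065 for both roots.
Moduli of all roots: 1.2065, 1.2065.
All moduli strictly greater than 1? Yes.
Verdict: Invertible.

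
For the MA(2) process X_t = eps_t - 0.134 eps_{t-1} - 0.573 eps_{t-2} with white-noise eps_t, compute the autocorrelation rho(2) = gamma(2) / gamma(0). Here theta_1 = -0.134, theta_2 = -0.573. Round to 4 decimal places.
\rho(2) = -0.4256

For an MA(q) process with theta_0 = 1, the autocovariance is
  gamma(k) = sigma^2 * sum_{i=0..q-k} theta_i * theta_{i+k},
and rho(k) = gamma(k) / gamma(0). Sigma^2 cancels.
  numerator   = (1)*(-0.573) = -0.573.
  denominator = (1)^2 + (-0.134)^2 + (-0.573)^2 = 1.346285.
  rho(2) = -0.573 / 1.346285 = -0.4256.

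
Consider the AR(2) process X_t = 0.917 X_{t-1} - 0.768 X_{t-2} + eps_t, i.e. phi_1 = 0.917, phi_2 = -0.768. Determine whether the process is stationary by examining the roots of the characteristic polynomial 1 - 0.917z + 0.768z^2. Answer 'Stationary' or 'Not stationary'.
\text{Stationary}

The AR(p) characteristic polynomial is P(z) = 1 - 0.917z + 0.768z^2.
Stationarity requires all roots to lie outside the unit circle, i.e. |z| > 1 for every root.
Set 1 + (-0.917) z + (0.768) z^2 = 0, i.e. a z^2 + b z + c = 0 with a = 0.768, b = -0.917, c = 1.
Discriminant D = b^2 - 4ac = (-0.917)^2 - 4*(0.768)*1 = 0.840889 - (3.072) = -2.231111.
D < 0, so the roots are the complex-conjugate pair z = (-b +/- i sqrt(-D)) / (2a) = 0.597 +/- 0.9725i.
For a conjugate pair |z|^2 = z * conj(z) = (product of roots) = c/a = 1/(0.768) = 1.302083, so |z| = sqrt(1.302083) = 1.1411 for both roots.
Moduli of all roots: 1.1411, 1.1411.
All moduli strictly greater than 1? Yes.
Verdict: Stationary.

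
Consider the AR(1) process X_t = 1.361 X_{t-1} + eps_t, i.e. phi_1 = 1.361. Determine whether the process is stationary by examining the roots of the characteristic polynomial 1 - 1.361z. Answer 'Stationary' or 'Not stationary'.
\text{Not stationary}

The AR(p) characteristic polynomial is P(z) = 1 - 1.361z.
Stationarity requires all roots to lie outside the unit circle, i.e. |z| > 1 for every root.
This is linear in z: 1 + (-1.361) z = 0  =>  z = -1/(-1.361) = 0.734754,  |z| = 0.734754.
Moduli of all roots: 0.7348.
All moduli strictly greater than 1? No.
Verdict: Not stationary.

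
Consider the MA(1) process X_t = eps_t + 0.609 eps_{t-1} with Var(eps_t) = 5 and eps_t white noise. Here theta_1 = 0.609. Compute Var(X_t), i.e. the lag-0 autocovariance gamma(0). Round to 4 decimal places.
\gamma(0) = 6.8544

For an MA(q) process X_t = eps_t + sum_i theta_i eps_{t-i} with
Var(eps_t) = sigma^2, the variance is
  gamma(0) = sigma^2 * (1 + sum_i theta_i^2).
  sum_i theta_i^2 = (0.609)^2 = 0.370881.
  gamma(0) = 5 * (1 + 0.370881) = 5 * 1.370881 = 6.854405, which rounds to 6.8544.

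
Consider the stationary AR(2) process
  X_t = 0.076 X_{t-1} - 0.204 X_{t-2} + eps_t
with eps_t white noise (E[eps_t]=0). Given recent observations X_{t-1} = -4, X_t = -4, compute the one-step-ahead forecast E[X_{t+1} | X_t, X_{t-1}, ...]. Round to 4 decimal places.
E[X_{t+1} \mid \mathcal F_t] = 0.5120

For an AR(p) model X_t = c + sum_i phi_i X_{t-i} + eps_t, the
one-step-ahead conditional mean is
  E[X_{t+1} | X_t, ...] = c + sum_i phi_i X_{t+1-i}.
Substitute known values:
  E[X_{t+1} | ...] = (0.076) * (-4) + (-0.204) * (-4)
                   = 0.5120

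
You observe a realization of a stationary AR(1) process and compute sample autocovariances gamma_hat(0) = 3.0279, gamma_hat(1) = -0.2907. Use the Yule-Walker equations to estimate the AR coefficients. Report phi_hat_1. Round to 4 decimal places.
\hat\phi_{1} = -0.0960

The Yule-Walker equations for an AR(p) process read, in matrix form,
  Gamma_p phi = r_p,   with   (Gamma_p)_{ij} = gamma(|i - j|),
                       (r_p)_i = gamma(i),   i,j = 1..p.
Substitute the sample gammas (Toeplitz matrix and right-hand side of size 1):
  Gamma_p = [[3.0279]]
  r_p     = [-0.2907]
With p = 1 this is the single equation gamma(0) phi_1 = gamma(1):
  phi_hat_1 = gamma(1) / gamma(0) = -0.2907 / 3.0279 = -0.0960.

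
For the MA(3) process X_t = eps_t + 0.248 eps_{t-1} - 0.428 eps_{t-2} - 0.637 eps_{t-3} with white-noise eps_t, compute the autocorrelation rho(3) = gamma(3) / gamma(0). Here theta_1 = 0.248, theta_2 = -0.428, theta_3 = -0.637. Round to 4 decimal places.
\rho(3) = -0.3860

For an MA(q) process with theta_0 = 1, the autocovariance is
  gamma(k) = sigma^2 * sum_{i=0..q-k} theta_i * theta_{i+k},
and rho(k) = gamma(k) / gamma(0). Sigma^2 cancels.
  numerator   = (1)*(-0.637) = -0.637.
  denominator = (1)^2 + (0.248)^2 + (-0.428)^2 + (-0.637)^2 = 1.650457.
  rho(3) = -0.637 / 1.650457 = -0.3860.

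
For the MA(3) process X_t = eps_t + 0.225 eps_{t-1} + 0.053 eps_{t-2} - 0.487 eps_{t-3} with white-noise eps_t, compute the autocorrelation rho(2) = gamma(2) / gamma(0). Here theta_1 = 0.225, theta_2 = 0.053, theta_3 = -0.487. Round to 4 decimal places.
\rho(2) = -0.0438

For an MA(q) process with theta_0 = 1, the autocovariance is
  gamma(k) = sigma^2 * sum_{i=0..q-k} theta_i * theta_{i+k},
and rho(k) = gamma(k) / gamma(0). Sigma^2 cancels.
  numerator   = (1)*(0.053) + (0.225)*(-0.487) = -0.056575.
  denominator = (1)^2 + (0.225)^2 + (0.053)^2 + (-0.487)^2 = 1.290603.
  rho(2) = -0.056575 / 1.290603 = -0.0438.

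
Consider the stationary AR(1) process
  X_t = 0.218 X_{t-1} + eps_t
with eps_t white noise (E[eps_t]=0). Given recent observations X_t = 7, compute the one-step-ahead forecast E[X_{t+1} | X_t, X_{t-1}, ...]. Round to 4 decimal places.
E[X_{t+1} \mid \mathcal F_t] = 1.5260

For an AR(p) model X_t = c + sum_i phi_i X_{t-i} + eps_t, the
one-step-ahead conditional mean is
  E[X_{t+1} | X_t, ...] = c + sum_i phi_i X_{t+1-i}.
Substitute known values:
  E[X_{t+1} | ...] = (0.218) * (7)
                   = 1.5260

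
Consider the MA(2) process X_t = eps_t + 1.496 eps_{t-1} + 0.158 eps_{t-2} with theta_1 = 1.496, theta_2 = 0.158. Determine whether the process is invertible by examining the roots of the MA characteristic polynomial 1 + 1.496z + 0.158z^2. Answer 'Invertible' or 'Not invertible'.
\text{Not invertible}

The MA(q) characteristic polynomial is P(z) = 1 + 1.496z + 0.158z^2.
Invertibility requires all roots to lie outside the unit circle, i.e. |z| > 1 for every root.
Set 1 + (1.496) z + (0.158) z^2 = 0, i.e. a z^2 + b z + c = 0 with a = 0.158, b = 1.496, c = 1.
Discriminant D = b^2 - 4ac = (1.496)^2 - 4*(0.158)*1 = 2.238016 - (0.632) = 1.606016.
D >= 0, so the roots are real: z = (-b +/- sqrt(D)) / (2a) = (-1.496 +/- 1.267287) / (0.316).
  z_1 = (-1.496 + 1.267287) / (0.316) = -0.7238,   |z_1| = 0.7238.
  z_2 = (-1.496 - 1.267287) / (0.316) = -8.7446,   |z_2| = 8.7446.
Moduli of all roots: 0.7238, 8.7446.
All moduli strictly greater than 1? No.
Verdict: Not invertible.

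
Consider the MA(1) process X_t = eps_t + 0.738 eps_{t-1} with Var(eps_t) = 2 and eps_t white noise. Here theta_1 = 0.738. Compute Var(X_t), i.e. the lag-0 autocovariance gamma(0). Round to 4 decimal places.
\gamma(0) = 3.0893

For an MA(q) process X_t = eps_t + sum_i theta_i eps_{t-i} with
Var(eps_t) = sigma^2, the variance is
  gamma(0) = sigma^2 * (1 + sum_i theta_i^2).
  sum_i theta_i^2 = (0.738)^2 = 0.544644.
  gamma(0) = 2 * (1 + 0.544644) = 2 * 1.544644 = 3.089288, which rounds to 3.0893.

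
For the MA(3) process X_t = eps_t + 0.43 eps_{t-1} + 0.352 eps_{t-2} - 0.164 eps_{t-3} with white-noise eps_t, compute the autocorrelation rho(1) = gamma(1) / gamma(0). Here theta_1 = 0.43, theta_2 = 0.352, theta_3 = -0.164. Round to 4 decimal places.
\rho(1) = 0.3920

For an MA(q) process with theta_0 = 1, the autocovariance is
  gamma(k) = sigma^2 * sum_{i=0..q-k} theta_i * theta_{i+k},
and rho(k) = gamma(k) / gamma(0). Sigma^2 cancels.
  numerator   = (1)*(0.43) + (0.43)*(0.352) + (0.352)*(-0.164) = 0.523632.
  denominator = (1)^2 + (0.43)^2 + (0.352)^2 + (-0.164)^2 = 1.3357.
  rho(1) = 0.523632 / 1.3357 = 0.3920.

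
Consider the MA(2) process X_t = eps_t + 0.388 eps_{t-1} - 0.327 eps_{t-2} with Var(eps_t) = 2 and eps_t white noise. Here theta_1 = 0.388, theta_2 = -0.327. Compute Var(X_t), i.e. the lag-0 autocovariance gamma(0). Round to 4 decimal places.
\gamma(0) = 2.5149

For an MA(q) process X_t = eps_t + sum_i theta_i eps_{t-i} with
Var(eps_t) = sigma^2, the variance is
  gamma(0) = sigma^2 * (1 + sum_i theta_i^2).
  sum_i theta_i^2 = (0.388)^2 + (-0.327)^2 = 0.150544 + 0.106929 = 0.257473.
  gamma(0) = 2 * (1 + 0.257473) = 2 * 1.257473 = 2.514946, which rounds to 2.5149.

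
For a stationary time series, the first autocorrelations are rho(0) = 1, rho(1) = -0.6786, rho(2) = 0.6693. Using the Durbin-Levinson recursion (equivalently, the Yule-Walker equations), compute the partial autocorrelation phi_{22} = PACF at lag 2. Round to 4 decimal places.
\phi_{22} = 0.3870

The PACF at lag k is phi_{kk}, the last component of the solution
to the Yule-Walker system G_k phi = r_k where
  (G_k)_{ij} = rho(|i - j|), (r_k)_i = rho(i), i,j = 1..k.
Equivalently, Durbin-Levinson gives phi_{kk} iteratively:
  phi_{11} = rho(1)
  phi_{kk} = [rho(k) - sum_{j=1..k-1} phi_{k-1,j} rho(k-j)]
            / [1 - sum_{j=1..k-1} phi_{k-1,j} rho(j)],
  phi_{k,j} = phi_{k-1,j} - phi_{kk} phi_{k-1,k-j},  j = 1..k-1.
Step k = 1:
  phi_11 = rho(1) = -0.6786.
Step k = 2:
  phi_22 = [rho(2) - phi_11 rho(1)] / [1 - phi_11 rho(1)] = [0.6693 - (-0.6786)(-0.6786)] / [1 - (-0.6786)(-0.6786)]
         = 0.20880204 / 0.53950204 = 0.387.
Therefore phi_{22} = 0.3870.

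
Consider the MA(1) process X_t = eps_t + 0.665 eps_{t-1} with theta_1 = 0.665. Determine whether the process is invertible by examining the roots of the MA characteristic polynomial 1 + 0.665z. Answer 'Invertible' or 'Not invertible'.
\text{Invertible}

The MA(q) characteristic polynomial is P(z) = 1 + 0.665z.
Invertibility requires all roots to lie outside the unit circle, i.e. |z| > 1 for every root.
This is linear in z: 1 + (0.665) z = 0  =>  z = -1/(0.665) = -1.503759,  |z| = 1.503759.
Moduli of all roots: 1.5038.
All moduli strictly greater than 1? Yes.
Verdict: Invertible.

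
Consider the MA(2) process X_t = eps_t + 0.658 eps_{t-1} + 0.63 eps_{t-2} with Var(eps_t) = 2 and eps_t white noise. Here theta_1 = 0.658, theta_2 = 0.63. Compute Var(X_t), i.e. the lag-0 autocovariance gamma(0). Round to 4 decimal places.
\gamma(0) = 3.6597

For an MA(q) process X_t = eps_t + sum_i theta_i eps_{t-i} with
Var(eps_t) = sigma^2, the variance is
  gamma(0) = sigma^2 * (1 + sum_i theta_i^2).
  sum_i theta_i^2 = (0.658)^2 + (0.63)^2 = 0.432964 + 0.3969 = 0.829864.
  gamma(0) = 2 * (1 + 0.829864) = 2 * 1.829864 = 3.659728, which rounds to 3.6597.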